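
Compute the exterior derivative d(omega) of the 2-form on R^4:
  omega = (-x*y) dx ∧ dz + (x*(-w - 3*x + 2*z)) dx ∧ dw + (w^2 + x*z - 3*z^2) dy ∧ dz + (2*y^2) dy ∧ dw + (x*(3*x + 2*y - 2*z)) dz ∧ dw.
d(omega) = (x + z) dx ∧ dy ∧ dz + (4*x + 2*y - 2*z) dx ∧ dz ∧ dw + (2*w + 2*x) dy ∧ dz ∧ dw

For a 2-form omega = sum_{i<j} g_{ij} dx_i ∧ dx_j, the exterior derivative is
  d(omega) = sum_{i<j} d(g_{ij}) ∧ dx_i ∧ dx_j = sum_{i<j, k} (∂g_{ij}/∂x_k) dx_k ∧ dx_i ∧ dx_j.
Expand each term, using dx_k ∧ dx_i ∧ dx_j = sgn(permutation) dx_{(a)} ∧ dx_{(b)} ∧ dx_{(c)} with (a < b < c) sorted:
  d(-x*y) includes (∂/∂y)(-x*y) dy = (-x) dy, which multiplied by dx ∧ dz gives (x) dx ∧ dy ∧ dz
  d(x*(-w - 3*x + 2*z)) includes (∂/∂z)(x*(-w - 3*x + 2*z)) dz = (2*x) dz, which multiplied by dx ∧ dw gives (-2*x) dx ∧ dz ∧ dw
  d(w^2 + x*z - 3*z^2) includes (∂/∂x)(w^2 + x*z - 3*z^2) dx = (z) dx, which multiplied by dy ∧ dz gives (z) dx ∧ dy ∧ dz
  d(w^2 + x*z - 3*z^2) includes (∂/∂w)(w^2 + x*z - 3*z^2) dw = (2*w) dw, which multiplied by dy ∧ dz gives (2*w) dy ∧ dz ∧ dw
  d(x*(3*x + 2*y - 2*z)) includes (∂/∂x)(x*(3*x + 2*y - 2*z)) dx = (6*x + 2*y - 2*z) dx, which multiplied by dz ∧ dw gives (6*x + 2*y - 2*z) dx ∧ dz ∧ dw
  d(x*(3*x + 2*y - 2*z)) includes (∂/∂y)(x*(3*x + 2*y - 2*z)) dy = (2*x) dy, which multiplied by dz ∧ dw gives (2*x) dy ∧ dz ∧ dw
Collecting like 3-forms: d(omega) = (x + z) dx ∧ dy ∧ dz + (4*x + 2*y - 2*z) dx ∧ dz ∧ dw + (2*w + 2*x) dy ∧ dz ∧ dw.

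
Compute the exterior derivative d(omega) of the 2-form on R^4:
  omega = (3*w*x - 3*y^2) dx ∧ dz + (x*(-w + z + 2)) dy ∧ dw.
d(omega) = (6*y) dx ∧ dy ∧ dz + (3*x) dx ∧ dz ∧ dw + (-w + z + 2) dx ∧ dy ∧ dw + (-x) dy ∧ dz ∧ dw

For a 2-form omega = sum_{i<j} g_{ij} dx_i ∧ dx_j, the exterior derivative is
  d(omega) = sum_{i<j} d(g_{ij}) ∧ dx_i ∧ dx_j = sum_{i<j, k} (∂g_{ij}/∂x_k) dx_k ∧ dx_i ∧ dx_j.
Expand each term, using dx_k ∧ dx_i ∧ dx_j = sgn(permutation) dx_{(a)} ∧ dx_{(b)} ∧ dx_{(c)} with (a < b < c) sorted:
  d(3*w*x - 3*y^2) includes (∂/∂y)(3*w*x - 3*y^2) dy = (-6*y) dy, which multiplied by dx ∧ dz gives (6*y) dx ∧ dy ∧ dz
  d(3*w*x - 3*y^2) includes (∂/∂w)(3*w*x - 3*y^2) dw = (3*x) dw, which multiplied by dx ∧ dz gives (3*x) dx ∧ dz ∧ dw
  d(x*(-w + z + 2)) includes (∂/∂x)(x*(-w + z + 2)) dx = (-w + z + 2) dx, which multiplied by dy ∧ dw gives (-w + z + 2) dx ∧ dy ∧ dw
  d(x*(-w + z + 2)) includes (∂/∂z)(x*(-w + z + 2)) dz = (x) dz, which multiplied by dy ∧ dw gives (-x) dy ∧ dz ∧ dw
Collecting like 3-forms: d(omega) = (6*y) dx ∧ dy ∧ dz + (3*x) dx ∧ dz ∧ dw + (-w + z + 2) dx ∧ dy ∧ dw + (-x) dy ∧ dz ∧ dw.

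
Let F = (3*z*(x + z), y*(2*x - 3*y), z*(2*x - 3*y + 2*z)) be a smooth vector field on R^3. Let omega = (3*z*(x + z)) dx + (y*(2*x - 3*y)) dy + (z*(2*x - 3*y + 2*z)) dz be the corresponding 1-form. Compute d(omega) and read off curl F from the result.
d(omega) = (-3*z) dy ∧ dz + (3*x + 4*z) dz ∧ dx + (2*y) dx ∧ dy; curl F = (-3*z, 3*x + 4*z, 2*y)

d omega = sum_{i<j} (∂f_j/∂x_i - ∂f_i/∂x_j) dx_i ∧ dx_j. Under the identification (dy ∧ dz, dz ∧ dx, dx ∧ dy) ↔ (e_x, e_y, e_z), the coefficients are exactly the components of curl F. Compute:
  ∂R/∂y - ∂Q/∂z = (-3*z) - (0) = -3*z
  ∂P/∂z - ∂R/∂x = (3*x + 6*z) - (2*z) = 3*x + 4*z
  ∂Q/∂x - ∂P/∂y = (2*y) - (0) = 2*y.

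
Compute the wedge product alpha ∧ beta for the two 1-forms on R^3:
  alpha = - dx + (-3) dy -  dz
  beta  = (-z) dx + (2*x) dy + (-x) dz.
alpha ∧ beta = (-2*x - 3*z) dx ∧ dy + (x - z) dx ∧ dz + (5*x) dy ∧ dz

Distribute the wedge, using dx_i ∧ dx_j = -dx_j ∧ dx_i and dx_i ∧ dx_i = 0. For each pair (i, j) with i < j, the coefficient of dx_i ∧ dx_j in alpha ∧ beta is (alpha_i * beta_j - alpha_j * beta_i). Collecting: alpha ∧ beta = (-2*x - 3*z) dx ∧ dy + (x - z) dx ∧ dz + (5*x) dy ∧ dz.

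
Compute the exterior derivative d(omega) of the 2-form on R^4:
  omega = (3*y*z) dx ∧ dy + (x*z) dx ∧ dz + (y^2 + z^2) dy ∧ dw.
d(omega) = (3*y) dx ∧ dy ∧ dz + (-2*z) dy ∧ dz ∧ dw

For a 2-form omega = sum_{i<j} g_{ij} dx_i ∧ dx_j, the exterior derivative is
  d(omega) = sum_{i<j} d(g_{ij}) ∧ dx_i ∧ dx_j = sum_{i<j, k} (∂g_{ij}/∂x_k) dx_k ∧ dx_i ∧ dx_j.
Expand each term, using dx_k ∧ dx_i ∧ dx_j = sgn(permutation) dx_{(a)} ∧ dx_{(b)} ∧ dx_{(c)} with (a < b < c) sorted:
  d(3*y*z) includes (∂/∂z)(3*y*z) dz = (3*y) dz, which multiplied by dx ∧ dy gives (3*y) dx ∧ dy ∧ dz
  d(y^2 + z^2) includes (∂/∂z)(y^2 + z^2) dz = (2*z) dz, which multiplied by dy ∧ dw gives (-2*z) dy ∧ dz ∧ dw
Collecting like 3-forms: d(omega) = (3*y) dx ∧ dy ∧ dz + (-2*z) dy ∧ dz ∧ dw.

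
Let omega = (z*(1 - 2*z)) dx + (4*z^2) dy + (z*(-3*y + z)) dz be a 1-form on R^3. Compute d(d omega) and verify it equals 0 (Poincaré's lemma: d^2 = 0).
d(d omega) = 0

Step 1: d omega = sum_{i<j} (∂f_j/∂x_i - ∂f_i/∂x_j) dx_i ∧ dx_j:
  coeff of dx ∧ dy: 0
  coeff of dx ∧ dz: 4*z - 1
  coeff of dy ∧ dz: -11*z
Step 2: Apply d again to each 2-form coefficient. The only possible 3-form in R^3 is dx ∧ dy ∧ dz, with coefficient
  ∂(coeff of dy∧dz)/∂x - ∂(coeff of dx∧dz)/∂y + ∂(coeff of dx∧dy)/∂z
  = ∂/∂x (-11*z) - ∂/∂y (4*z - 1) + ∂/∂z (0).
Each of these terms simplifies to sums of mixed partials that cancel in pairs. The result is 0 (by equality of mixed partials for smooth functions — Schwarz / Clairaut).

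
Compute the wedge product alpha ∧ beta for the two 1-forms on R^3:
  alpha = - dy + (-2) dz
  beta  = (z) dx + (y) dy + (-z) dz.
alpha ∧ beta = (z) dx ∧ dy + (2*y + z) dy ∧ dz + (2*z) dx ∧ dz

Distribute the wedge, using dx_i ∧ dx_j = -dx_j ∧ dx_i and dx_i ∧ dx_i = 0. For each pair (i, j) with i < j, the coefficient of dx_i ∧ dx_j in alpha ∧ beta is (alpha_i * beta_j - alpha_j * beta_i). Collecting: alpha ∧ beta = (z) dx ∧ dy + (2*y + z) dy ∧ dz + (2*z) dx ∧ dz.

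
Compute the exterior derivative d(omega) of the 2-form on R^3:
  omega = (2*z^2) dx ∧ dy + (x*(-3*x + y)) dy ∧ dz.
d(omega) = (-6*x + y + 4*z) dx ∧ dy ∧ dz

For a 2-form omega = sum_{i<j} g_{ij} dx_i ∧ dx_j, the exterior derivative is
  d(omega) = sum_{i<j} d(g_{ij}) ∧ dx_i ∧ dx_j = sum_{i<j, k} (∂g_{ij}/∂x_k) dx_k ∧ dx_i ∧ dx_j.
Expand each term, using dx_k ∧ dx_i ∧ dx_j = sgn(permutation) dx_{(a)} ∧ dx_{(b)} ∧ dx_{(c)} with (a < b < c) sorted:
  d(2*z^2) includes (∂/∂z)(2*z^2) dz = (4*z) dz, which multiplied by dx ∧ dy gives (4*z) dx ∧ dy ∧ dz
  d(x*(-3*x + y)) includes (∂/∂x)(x*(-3*x + y)) dx = (-6*x + y) dx, which multiplied by dy ∧ dz gives (-6*x + y) dx ∧ dy ∧ dz
Collecting like 3-forms: d(omega) = (-6*x + y + 4*z) dx ∧ dy ∧ dz.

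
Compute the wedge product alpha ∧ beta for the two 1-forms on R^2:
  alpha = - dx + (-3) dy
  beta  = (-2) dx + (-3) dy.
alpha ∧ beta = (-3) dx ∧ dy

Distribute the wedge, using dx_i ∧ dx_j = -dx_j ∧ dx_i and dx_i ∧ dx_i = 0. For each pair (i, j) with i < j, the coefficient of dx_i ∧ dx_j in alpha ∧ beta is (alpha_i * beta_j - alpha_j * beta_i). Collecting: alpha ∧ beta = (-3) dx ∧ dy.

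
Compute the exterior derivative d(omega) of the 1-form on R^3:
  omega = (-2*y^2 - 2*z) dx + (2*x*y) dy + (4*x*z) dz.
d(omega) = (6*y) dx ∧ dy + (4*z + 2) dx ∧ dz

For a 1-form omega = sum_i f_i dx_i, the exterior derivative is
  d(omega) = sum_{i < j} (∂f_j/∂x_i - ∂f_i/∂x_j) dx_i ∧ dx_j.
  coefficient of dx ∧ dy: ∂f_2/∂x - ∂f_1/∂y = ∂(2*x*y)/∂x - ∂(-2*y^2 - 2*z)/∂y = 6*y
  coefficient of dx ∧ dz: ∂f_3/∂x - ∂f_1/∂z = ∂(4*x*z)/∂x - ∂(-2*y^2 - 2*z)/∂z = 4*z + 2
Assembling: d(omega) = (6*y) dx ∧ dy + (4*z + 2) dx ∧ dz.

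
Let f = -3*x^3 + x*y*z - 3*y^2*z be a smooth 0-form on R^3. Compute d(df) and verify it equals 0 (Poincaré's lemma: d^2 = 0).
d(df) = 0

Step 1: df = sum_i (∂f/∂x_i) dx_i = (-9*x^2 + y*z) dx + (z*(x - 6*y)) dy + (y*(x - 3*y)) dz.
Step 2: Apply d again. Using the 1-form formula, the coefficient of dx ∧ dy in d(df) is ∂^2 f/∂x ∂y - ∂^2 f/∂y ∂x = (z) - (z) = 0 (equality of mixed partials for smooth f).
Similarly for dx ∧ dz and dy ∧ dz — all coefficients vanish. So d(df) = 0.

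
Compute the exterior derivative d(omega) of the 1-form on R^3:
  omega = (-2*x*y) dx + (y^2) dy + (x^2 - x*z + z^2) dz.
d(omega) = (2*x) dx ∧ dy + (2*x - z) dx ∧ dz

For a 1-form omega = sum_i f_i dx_i, the exterior derivative is
  d(omega) = sum_{i < j} (∂f_j/∂x_i - ∂f_i/∂x_j) dx_i ∧ dx_j.
  coefficient of dx ∧ dy: ∂f_2/∂x - ∂f_1/∂y = ∂(y^2)/∂x - ∂(-2*x*y)/∂y = 2*x
  coefficient of dx ∧ dz: ∂f_3/∂x - ∂f_1/∂z = ∂(x^2 - x*z + z^2)/∂x - ∂(-2*x*y)/∂z = 2*x - z
Assembling: d(omega) = (2*x) dx ∧ dy + (2*x - z) dx ∧ dz.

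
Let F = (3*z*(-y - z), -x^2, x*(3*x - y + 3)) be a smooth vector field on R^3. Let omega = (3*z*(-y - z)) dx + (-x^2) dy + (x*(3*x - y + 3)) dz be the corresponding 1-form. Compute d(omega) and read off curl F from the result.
d(omega) = (-x) dy ∧ dz + (-6*x - 2*y - 6*z - 3) dz ∧ dx + (-2*x + 3*z) dx ∧ dy; curl F = (-x, -6*x - 2*y - 6*z - 3, -2*x + 3*z)

d omega = sum_{i<j} (∂f_j/∂x_i - ∂f_i/∂x_j) dx_i ∧ dx_j. Under the identification (dy ∧ dz, dz ∧ dx, dx ∧ dy) ↔ (e_x, e_y, e_z), the coefficients are exactly the components of curl F. Compute:
  ∂R/∂y - ∂Q/∂z = (-x) - (0) = -x
  ∂P/∂z - ∂R/∂x = (-3*y - 6*z) - (6*x - y + 3) = -6*x - 2*y - 6*z - 3
  ∂Q/∂x - ∂P/∂y = (-2*x) - (-3*z) = -2*x + 3*z.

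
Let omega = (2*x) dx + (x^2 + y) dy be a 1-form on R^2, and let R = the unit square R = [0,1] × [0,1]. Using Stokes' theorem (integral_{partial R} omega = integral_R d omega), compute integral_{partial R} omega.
integral_(partial R) omega = 1

Stokes: integral_partial_R omega = integral_R d omega with d omega = (∂Q/∂x - ∂P/∂y) dx ∧ dy.
  ∂Q/∂x = 2*x
  ∂P/∂y = 0
  integrand = ∂Q/∂x - ∂P/∂y = 2*x.
Integrating over R: integral_0^1 integral_0^1 (2*x) dx dy = 1.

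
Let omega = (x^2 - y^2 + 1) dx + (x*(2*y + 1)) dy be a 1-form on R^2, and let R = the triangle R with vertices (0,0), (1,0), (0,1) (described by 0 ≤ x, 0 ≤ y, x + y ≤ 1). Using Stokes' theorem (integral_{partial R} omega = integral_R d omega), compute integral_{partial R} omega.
integral_(partial R) omega = 7/6

Stokes: integral_partial_R omega = integral_R d omega with d omega = (∂Q/∂x - ∂P/∂y) dx ∧ dy.
  ∂Q/∂x = 2*y + 1
  ∂P/∂y = -2*y
  integrand = ∂Q/∂x - ∂P/∂y = 4*y + 1.
Integrating over R: integral_0^1 integral_0^{1-x} (4*y + 1) dy dx = 7/6.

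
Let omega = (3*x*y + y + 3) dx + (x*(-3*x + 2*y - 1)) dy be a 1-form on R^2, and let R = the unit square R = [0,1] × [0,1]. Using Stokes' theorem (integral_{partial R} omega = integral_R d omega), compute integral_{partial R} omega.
integral_(partial R) omega = -11/2

Stokes: integral_partial_R omega = integral_R d omega with d omega = (∂Q/∂x - ∂P/∂y) dx ∧ dy.
  ∂Q/∂x = -6*x + 2*y - 1
  ∂P/∂y = 3*x + 1
  integrand = ∂Q/∂x - ∂P/∂y = -9*x + 2*y - 2.
Integrating over R: integral_0^1 integral_0^1 (-9*x + 2*y - 2) dx dy = -11/2.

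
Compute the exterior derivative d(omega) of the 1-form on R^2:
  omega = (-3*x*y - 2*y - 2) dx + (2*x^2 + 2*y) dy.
d(omega) = (7*x + 2) dx ∧ dy

For a 1-form omega = sum_i f_i dx_i, the exterior derivative is
  d(omega) = sum_{i < j} (∂f_j/∂x_i - ∂f_i/∂x_j) dx_i ∧ dx_j.
  coefficient of dx ∧ dy: ∂f_2/∂x - ∂f_1/∂y = ∂(2*x^2 + 2*y)/∂x - ∂(-3*x*y - 2*y - 2)/∂y = 7*x + 2
Assembling: d(omega) = (7*x + 2) dx ∧ dy.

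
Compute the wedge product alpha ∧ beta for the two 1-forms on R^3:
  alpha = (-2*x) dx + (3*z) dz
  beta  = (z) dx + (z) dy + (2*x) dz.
alpha ∧ beta = (-2*x*z) dx ∧ dy + (-4*x^2 - 3*z^2) dx ∧ dz + (-3*z^2) dy ∧ dz

Distribute the wedge, using dx_i ∧ dx_j = -dx_j ∧ dx_i and dx_i ∧ dx_i = 0. For each pair (i, j) with i < j, the coefficient of dx_i ∧ dx_j in alpha ∧ beta is (alpha_i * beta_j - alpha_j * beta_i). Collecting: alpha ∧ beta = (-2*x*z) dx ∧ dy + (-4*x^2 - 3*z^2) dx ∧ dz + (-3*z^2) dy ∧ dz.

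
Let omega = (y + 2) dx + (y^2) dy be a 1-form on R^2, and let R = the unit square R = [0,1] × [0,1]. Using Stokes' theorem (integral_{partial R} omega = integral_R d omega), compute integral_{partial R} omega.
integral_(partial R) omega = -1

Stokes: integral_partial_R omega = integral_R d omega with d omega = (∂Q/∂x - ∂P/∂y) dx ∧ dy.
  ∂Q/∂x = 0
  ∂P/∂y = 1
  integrand = ∂Q/∂x - ∂P/∂y = -1.
Integrating over R: integral_0^1 integral_0^1 (-1) dx dy = -1.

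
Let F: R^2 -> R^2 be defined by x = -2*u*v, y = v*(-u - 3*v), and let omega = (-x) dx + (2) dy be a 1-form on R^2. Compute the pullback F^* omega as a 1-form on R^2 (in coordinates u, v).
F^* omega = (2*v*(-2*u*v - 1)) du + (-4*u^2*v - 2*u - 12*v) dv

Using F^*(f dg) = (f ∘ F) d(g ∘ F), substitute each coordinate x_i by F_i(u, v) in f_i, and replace dx_i by d F_i = (∂F_i/∂u) du + (∂F_i/∂v) dv.
  For the x component: f_1(F) = 2*u*v; d F_1 = (-2*v) du + (-2*u) dv
  For the y component: f_2(F) = 2; d F_2 = (-v) du + (-u - 6*v) dv
Combining and collecting du, dv coefficients:
  coeff of du: 2*v*(-2*u*v - 1)
  coeff of dv: -4*u^2*v - 2*u - 12*v
F^* omega = (2*v*(-2*u*v - 1)) du + (-4*u^2*v - 2*u - 12*v) dv.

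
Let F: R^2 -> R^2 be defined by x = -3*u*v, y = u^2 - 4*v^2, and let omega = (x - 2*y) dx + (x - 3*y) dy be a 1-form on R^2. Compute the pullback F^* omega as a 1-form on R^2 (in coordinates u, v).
F^* omega = (-6*u^3 + 33*u*v^2 - 24*v^3) du + (6*u^3 + 33*u^2*v - 96*v^3) dv

Using F^*(f dg) = (f ∘ F) d(g ∘ F), substitute each coordinate x_i by F_i(u, v) in f_i, and replace dx_i by d F_i = (∂F_i/∂u) du + (∂F_i/∂v) dv.
  For the x component: f_1(F) = -2*u^2 - 3*u*v + 8*v^2; d F_1 = (-3*v) du + (-3*u) dv
  For the y component: f_2(F) = -3*u^2 - 3*u*v + 12*v^2; d F_2 = (2*u) du + (-8*v) dv
Combining and collecting du, dv coefficients:
  coeff of du: -6*u^3 + 33*u*v^2 - 24*v^3
  coeff of dv: 6*u^3 + 33*u^2*v - 96*v^3
F^* omega = (-6*u^3 + 33*u*v^2 - 24*v^3) du + (6*u^3 + 33*u^2*v - 96*v^3) dv.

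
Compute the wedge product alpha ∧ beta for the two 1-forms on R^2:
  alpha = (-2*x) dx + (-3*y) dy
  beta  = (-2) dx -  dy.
alpha ∧ beta = (2*x - 6*y) dx ∧ dy

Distribute the wedge, using dx_i ∧ dx_j = -dx_j ∧ dx_i and dx_i ∧ dx_i = 0. For each pair (i, j) with i < j, the coefficient of dx_i ∧ dx_j in alpha ∧ beta is (alpha_i * beta_j - alpha_j * beta_i). Collecting: alpha ∧ beta = (2*x - 6*y) dx ∧ dy.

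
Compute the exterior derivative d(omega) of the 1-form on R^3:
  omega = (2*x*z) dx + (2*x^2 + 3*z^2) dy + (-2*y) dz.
d(omega) = (4*x) dx ∧ dy + (-2*x) dx ∧ dz + (-6*z - 2) dy ∧ dz

For a 1-form omega = sum_i f_i dx_i, the exterior derivative is
  d(omega) = sum_{i < j} (∂f_j/∂x_i - ∂f_i/∂x_j) dx_i ∧ dx_j.
  coefficient of dx ∧ dy: ∂f_2/∂x - ∂f_1/∂y = ∂(2*x^2 + 3*z^2)/∂x - ∂(2*x*z)/∂y = 4*x
  coefficient of dx ∧ dz: ∂f_3/∂x - ∂f_1/∂z = ∂(-2*y)/∂x - ∂(2*x*z)/∂z = -2*x
  coefficient of dy ∧ dz: ∂f_3/∂y - ∂f_2/∂z = ∂(-2*y)/∂y - ∂(2*x^2 + 3*z^2)/∂z = -6*z - 2
Assembling: d(omega) = (4*x) dx ∧ dy + (-2*x) dx ∧ dz + (-6*z - 2) dy ∧ dz.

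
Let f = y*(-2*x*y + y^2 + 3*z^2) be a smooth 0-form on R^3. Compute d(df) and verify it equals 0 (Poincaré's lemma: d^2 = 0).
d(df) = 0

Step 1: df = sum_i (∂f/∂x_i) dx_i = (-2*y^2) dx + (-4*x*y + 3*y^2 + 3*z^2) dy + (6*y*z) dz.
Step 2: Apply d again. Using the 1-form formula, the coefficient of dx ∧ dy in d(df) is ∂^2 f/∂x ∂y - ∂^2 f/∂y ∂x = (-4*y) - (-4*y) = 0 (equality of mixed partials for smooth f).
Similarly for dx ∧ dz and dy ∧ dz — all coefficients vanish. So d(df) = 0.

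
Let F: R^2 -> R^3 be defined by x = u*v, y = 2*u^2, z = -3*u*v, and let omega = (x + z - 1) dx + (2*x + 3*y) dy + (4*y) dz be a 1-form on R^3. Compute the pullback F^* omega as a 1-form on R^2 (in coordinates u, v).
F^* omega = (24*u^3 - 16*u^2*v - 2*u*v^2 - v) du + (u*(-24*u^2 - 2*u*v - 1)) dv

Using F^*(f dg) = (f ∘ F) d(g ∘ F), substitute each coordinate x_i by F_i(u, v) in f_i, and replace dx_i by d F_i = (∂F_i/∂u) du + (∂F_i/∂v) dv.
  For the x component: f_1(F) = -2*u*v - 1; d F_1 = (v) du + (u) dv
  For the y component: f_2(F) = 2*u*(3*u + v); d F_2 = (4*u) du + (0) dv
  For the z component: f_3(F) = 8*u^2; d F_3 = (-3*v) du + (-3*u) dv
Combining and collecting du, dv coefficients:
  coeff of du: 24*u^3 - 16*u^2*v - 2*u*v^2 - v
  coeff of dv: u*(-24*u^2 - 2*u*v - 1)
F^* omega = (24*u^3 - 16*u^2*v - 2*u*v^2 - v) du + (u*(-24*u^2 - 2*u*v - 1)) dv.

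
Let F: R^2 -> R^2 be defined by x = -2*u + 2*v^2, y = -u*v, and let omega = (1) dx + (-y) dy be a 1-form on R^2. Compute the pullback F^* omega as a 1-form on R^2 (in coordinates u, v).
F^* omega = (-u*v^2 - 2) du + (v*(4 - u^2)) dv

Using F^*(f dg) = (f ∘ F) d(g ∘ F), substitute each coordinate x_i by F_i(u, v) in f_i, and replace dx_i by d F_i = (∂F_i/∂u) du + (∂F_i/∂v) dv.
  For the x component: f_1(F) = 1; d F_1 = (-2) du + (4*v) dv
  For the y component: f_2(F) = u*v; d F_2 = (-v) du + (-u) dv
Combining and collecting du, dv coefficients:
  coeff of du: -u*v^2 - 2
  coeff of dv: v*(4 - u^2)
F^* omega = (-u*v^2 - 2) du + (v*(4 - u^2)) dv.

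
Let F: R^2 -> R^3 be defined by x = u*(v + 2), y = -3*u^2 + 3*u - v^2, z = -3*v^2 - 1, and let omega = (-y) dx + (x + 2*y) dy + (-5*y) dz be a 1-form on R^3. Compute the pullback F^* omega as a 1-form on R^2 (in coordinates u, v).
F^* omega = (36*u^3 - 3*u^2*v - 60*u^2 + 12*u*v^2 + 18*u + v^3 - 4*v^2) du + (3*u^3 - 78*u^2*v - 3*u^2 - u*v^2 + 74*u*v - 26*v^3) dv

Using F^*(f dg) = (f ∘ F) d(g ∘ F), substitute each coordinate x_i by F_i(u, v) in f_i, and replace dx_i by d F_i = (∂F_i/∂u) du + (∂F_i/∂v) dv.
  For the x component: f_1(F) = 3*u^2 - 3*u + v^2; d F_1 = (v + 2) du + (u) dv
  For the y component: f_2(F) = -6*u^2 + u*v + 8*u - 2*v^2; d F_2 = (3 - 6*u) du + (-2*v) dv
  For the z component: f_3(F) = 15*u^2 - 15*u + 5*v^2; d F_3 = (0) du + (-6*v) dv
Combining and collecting du, dv coefficients:
  coeff of du: 36*u^3 - 3*u^2*v - 60*u^2 + 12*u*v^2 + 18*u + v^3 - 4*v^2
  coeff of dv: 3*u^3 - 78*u^2*v - 3*u^2 - u*v^2 + 74*u*v - 26*v^3
F^* omega = (36*u^3 - 3*u^2*v - 60*u^2 + 12*u*v^2 + 18*u + v^3 - 4*v^2) du + (3*u^3 - 78*u^2*v - 3*u^2 - u*v^2 + 74*u*v - 26*v^3) dv.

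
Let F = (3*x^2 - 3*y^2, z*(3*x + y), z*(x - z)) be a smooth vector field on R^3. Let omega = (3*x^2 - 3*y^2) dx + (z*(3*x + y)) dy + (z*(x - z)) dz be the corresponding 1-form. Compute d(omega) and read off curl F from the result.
d(omega) = (-3*x - y) dy ∧ dz + (-z) dz ∧ dx + (6*y + 3*z) dx ∧ dy; curl F = (-3*x - y, -z, 6*y + 3*z)

d omega = sum_{i<j} (∂f_j/∂x_i - ∂f_i/∂x_j) dx_i ∧ dx_j. Under the identification (dy ∧ dz, dz ∧ dx, dx ∧ dy) ↔ (e_x, e_y, e_z), the coefficients are exactly the components of curl F. Compute:
  ∂R/∂y - ∂Q/∂z = (0) - (3*x + y) = -3*x - y
  ∂P/∂z - ∂R/∂x = (0) - (z) = -z
  ∂Q/∂x - ∂P/∂y = (3*z) - (-6*y) = 6*y + 3*z.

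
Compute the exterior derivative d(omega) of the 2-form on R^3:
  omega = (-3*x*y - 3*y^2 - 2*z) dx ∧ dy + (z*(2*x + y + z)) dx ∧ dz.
d(omega) = (-z - 2) dx ∧ dy ∧ dz

For a 2-form omega = sum_{i<j} g_{ij} dx_i ∧ dx_j, the exterior derivative is
  d(omega) = sum_{i<j} d(g_{ij}) ∧ dx_i ∧ dx_j = sum_{i<j, k} (∂g_{ij}/∂x_k) dx_k ∧ dx_i ∧ dx_j.
Expand each term, using dx_k ∧ dx_i ∧ dx_j = sgn(permutation) dx_{(a)} ∧ dx_{(b)} ∧ dx_{(c)} with (a < b < c) sorted:
  d(-3*x*y - 3*y^2 - 2*z) includes (∂/∂z)(-3*x*y - 3*y^2 - 2*z) dz = (-2) dz, which multiplied by dx ∧ dy gives (-2) dx ∧ dy ∧ dz
  d(z*(2*x + y + z)) includes (∂/∂y)(z*(2*x + y + z)) dy = (z) dy, which multiplied by dx ∧ dz gives (-z) dx ∧ dy ∧ dz
Collecting like 3-forms: d(omega) = (-z - 2) dx ∧ dy ∧ dz.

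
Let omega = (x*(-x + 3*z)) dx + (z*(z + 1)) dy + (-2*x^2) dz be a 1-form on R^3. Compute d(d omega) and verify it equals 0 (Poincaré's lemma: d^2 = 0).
d(d omega) = 0

Step 1: d omega = sum_{i<j} (∂f_j/∂x_i - ∂f_i/∂x_j) dx_i ∧ dx_j:
  coeff of dx ∧ dy: 0
  coeff of dx ∧ dz: -7*x
  coeff of dy ∧ dz: -2*z - 1
Step 2: Apply d again to each 2-form coefficient. The only possible 3-form in R^3 is dx ∧ dy ∧ dz, with coefficient
  ∂(coeff of dy∧dz)/∂x - ∂(coeff of dx∧dz)/∂y + ∂(coeff of dx∧dy)/∂z
  = ∂/∂x (-2*z - 1) - ∂/∂y (-7*x) + ∂/∂z (0).
Each of these terms simplifies to sums of mixed partials that cancel in pairs. The result is 0 (by equality of mixed partials for smooth functions — Schwarz / Clairaut).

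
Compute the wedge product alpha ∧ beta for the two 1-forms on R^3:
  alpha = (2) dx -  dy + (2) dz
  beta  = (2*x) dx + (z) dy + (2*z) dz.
alpha ∧ beta = (2*x + 2*z) dx ∧ dy + (-4*x + 4*z) dx ∧ dz + (-4*z) dy ∧ dz

Distribute the wedge, using dx_i ∧ dx_j = -dx_j ∧ dx_i and dx_i ∧ dx_i = 0. For each pair (i, j) with i < j, the coefficient of dx_i ∧ dx_j in alpha ∧ beta is (alpha_i * beta_j - alpha_j * beta_i). Collecting: alpha ∧ beta = (2*x + 2*z) dx ∧ dy + (-4*x + 4*z) dx ∧ dz + (-4*z) dy ∧ dz.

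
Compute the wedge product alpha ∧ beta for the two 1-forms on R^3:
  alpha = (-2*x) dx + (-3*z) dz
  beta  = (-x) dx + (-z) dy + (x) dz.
alpha ∧ beta = (2*x*z) dx ∧ dy + (-x*(2*x + 3*z)) dx ∧ dz + (-3*z^2) dy ∧ dz

Distribute the wedge, using dx_i ∧ dx_j = -dx_j ∧ dx_i and dx_i ∧ dx_i = 0. For each pair (i, j) with i < j, the coefficient of dx_i ∧ dx_j in alpha ∧ beta is (alpha_i * beta_j - alpha_j * beta_i). Collecting: alpha ∧ beta = (2*x*z) dx ∧ dy + (-x*(2*x + 3*z)) dx ∧ dz + (-3*z^2) dy ∧ dz.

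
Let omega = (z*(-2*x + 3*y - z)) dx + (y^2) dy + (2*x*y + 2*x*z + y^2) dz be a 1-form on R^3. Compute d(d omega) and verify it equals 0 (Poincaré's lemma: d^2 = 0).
d(d omega) = 0

Step 1: d omega = sum_{i<j} (∂f_j/∂x_i - ∂f_i/∂x_j) dx_i ∧ dx_j:
  coeff of dx ∧ dy: -3*z
  coeff of dx ∧ dz: 2*x - y + 4*z
  coeff of dy ∧ dz: 2*x + 2*y
Step 2: Apply d again to each 2-form coefficient. The only possible 3-form in R^3 is dx ∧ dy ∧ dz, with coefficient
  ∂(coeff of dy∧dz)/∂x - ∂(coeff of dx∧dz)/∂y + ∂(coeff of dx∧dy)/∂z
  = ∂/∂x (2*x + 2*y) - ∂/∂y (2*x - y + 4*z) + ∂/∂z (-3*z).
Each of these terms simplifies to sums of mixed partials that cancel in pairs. The result is 0 (by equality of mixed partials for smooth functions — Schwarz / Clairaut).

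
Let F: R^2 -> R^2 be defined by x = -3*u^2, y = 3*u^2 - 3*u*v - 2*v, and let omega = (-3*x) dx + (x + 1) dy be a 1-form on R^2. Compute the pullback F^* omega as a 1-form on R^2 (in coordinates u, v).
F^* omega = (-72*u^3 + 9*u^2*v + 6*u - 3*v) du + (9*u^3 + 6*u^2 - 3*u - 2) dv

Using F^*(f dg) = (f ∘ F) d(g ∘ F), substitute each coordinate x_i by F_i(u, v) in f_i, and replace dx_i by d F_i = (∂F_i/∂u) du + (∂F_i/∂v) dv.
  For the x component: f_1(F) = 9*u^2; d F_1 = (-6*u) du + (0) dv
  For the y component: f_2(F) = 1 - 3*u^2; d F_2 = (6*u - 3*v) du + (-3*u - 2) dv
Combining and collecting du, dv coefficients:
  coeff of du: -72*u^3 + 9*u^2*v + 6*u - 3*v
  coeff of dv: 9*u^3 + 6*u^2 - 3*u - 2
F^* omega = (-72*u^3 + 9*u^2*v + 6*u - 3*v) du + (9*u^3 + 6*u^2 - 3*u - 2) dv.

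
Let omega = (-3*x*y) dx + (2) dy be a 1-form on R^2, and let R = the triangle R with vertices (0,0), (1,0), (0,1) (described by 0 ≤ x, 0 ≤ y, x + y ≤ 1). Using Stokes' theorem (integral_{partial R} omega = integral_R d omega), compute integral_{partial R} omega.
integral_(partial R) omega = 1/2

Stokes: integral_partial_R omega = integral_R d omega with d omega = (∂Q/∂x - ∂P/∂y) dx ∧ dy.
  ∂Q/∂x = 0
  ∂P/∂y = -3*x
  integrand = ∂Q/∂x - ∂P/∂y = 3*x.
Integrating over R: integral_0^1 integral_0^{1-x} (3*x) dy dx = 1/2.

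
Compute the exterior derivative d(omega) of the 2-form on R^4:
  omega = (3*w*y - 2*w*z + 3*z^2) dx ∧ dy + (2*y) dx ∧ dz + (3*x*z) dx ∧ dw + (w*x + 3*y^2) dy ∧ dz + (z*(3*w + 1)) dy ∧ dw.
d(omega) = (-w + 6*z - 2) dx ∧ dy ∧ dz + (3*y - 2*z) dx ∧ dy ∧ dw + (-3*x) dx ∧ dz ∧ dw + (-3*w + x - 1) dy ∧ dz ∧ dw

For a 2-form omega = sum_{i<j} g_{ij} dx_i ∧ dx_j, the exterior derivative is
  d(omega) = sum_{i<j} d(g_{ij}) ∧ dx_i ∧ dx_j = sum_{i<j, k} (∂g_{ij}/∂x_k) dx_k ∧ dx_i ∧ dx_j.
Expand each term, using dx_k ∧ dx_i ∧ dx_j = sgn(permutation) dx_{(a)} ∧ dx_{(b)} ∧ dx_{(c)} with (a < b < c) sorted:
  d(3*w*y - 2*w*z + 3*z^2) includes (∂/∂z)(3*w*y - 2*w*z + 3*z^2) dz = (-2*w + 6*z) dz, which multiplied by dx ∧ dy gives (-2*w + 6*z) dx ∧ dy ∧ dz
  d(3*w*y - 2*w*z + 3*z^2) includes (∂/∂w)(3*w*y - 2*w*z + 3*z^2) dw = (3*y - 2*z) dw, which multiplied by dx ∧ dy gives (3*y - 2*z) dx ∧ dy ∧ dw
  d(2*y) includes (∂/∂y)(2*y) dy = (2) dy, which multiplied by dx ∧ dz gives (-2) dx ∧ dy ∧ dz
  d(3*x*z) includes (∂/∂z)(3*x*z) dz = (3*x) dz, which multiplied by dx ∧ dw gives (-3*x) dx ∧ dz ∧ dw
  d(w*x + 3*y^2) includes (∂/∂x)(w*x + 3*y^2) dx = (w) dx, which multiplied by dy ∧ dz gives (w) dx ∧ dy ∧ dz
  d(w*x + 3*y^2) includes (∂/∂w)(w*x + 3*y^2) dw = (x) dw, which multiplied by dy ∧ dz gives (x) dy ∧ dz ∧ dw
  d(z*(3*w + 1)) includes (∂/∂z)(z*(3*w + 1)) dz = (3*w + 1) dz, which multiplied by dy ∧ dw gives (-3*w - 1) dy ∧ dz ∧ dw
Collecting like 3-forms: d(omega) = (-w + 6*z - 2) dx ∧ dy ∧ dz + (3*y - 2*z) dx ∧ dy ∧ dw + (-3*x) dx ∧ dz ∧ dw + (-3*w + x - 1) dy ∧ dz ∧ dw.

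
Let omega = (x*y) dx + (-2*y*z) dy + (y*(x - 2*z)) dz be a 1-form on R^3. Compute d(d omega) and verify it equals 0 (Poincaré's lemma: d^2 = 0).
d(d omega) = 0

Step 1: d omega = sum_{i<j} (∂f_j/∂x_i - ∂f_i/∂x_j) dx_i ∧ dx_j:
  coeff of dx ∧ dy: -x
  coeff of dx ∧ dz: y
  coeff of dy ∧ dz: x + 2*y - 2*z
Step 2: Apply d again to each 2-form coefficient. The only possible 3-form in R^3 is dx ∧ dy ∧ dz, with coefficient
  ∂(coeff of dy∧dz)/∂x - ∂(coeff of dx∧dz)/∂y + ∂(coeff of dx∧dy)/∂z
  = ∂/∂x (x + 2*y - 2*z) - ∂/∂y (y) + ∂/∂z (-x).
Each of these terms simplifies to sums of mixed partials that cancel in pairs. The result is 0 (by equality of mixed partials for smooth functions — Schwarz / Clairaut).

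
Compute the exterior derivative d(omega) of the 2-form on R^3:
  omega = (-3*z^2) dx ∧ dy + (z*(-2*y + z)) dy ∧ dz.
d(omega) = (-6*z) dx ∧ dy ∧ dz

For a 2-form omega = sum_{i<j} g_{ij} dx_i ∧ dx_j, the exterior derivative is
  d(omega) = sum_{i<j} d(g_{ij}) ∧ dx_i ∧ dx_j = sum_{i<j, k} (∂g_{ij}/∂x_k) dx_k ∧ dx_i ∧ dx_j.
Expand each term, using dx_k ∧ dx_i ∧ dx_j = sgn(permutation) dx_{(a)} ∧ dx_{(b)} ∧ dx_{(c)} with (a < b < c) sorted:
  d(-3*z^2) includes (∂/∂z)(-3*z^2) dz = (-6*z) dz, which multiplied by dx ∧ dy gives (-6*z) dx ∧ dy ∧ dz
Collecting like 3-forms: d(omega) = (-6*z) dx ∧ dy ∧ dz.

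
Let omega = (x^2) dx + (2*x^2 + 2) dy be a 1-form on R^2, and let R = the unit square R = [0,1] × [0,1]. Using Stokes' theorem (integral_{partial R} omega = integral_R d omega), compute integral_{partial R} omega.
integral_(partial R) omega = 2

Stokes: integral_partial_R omega = integral_R d omega with d omega = (∂Q/∂x - ∂P/∂y) dx ∧ dy.
  ∂Q/∂x = 4*x
  ∂P/∂y = 0
  integrand = ∂Q/∂x - ∂P/∂y = 4*x.
Integrating over R: integral_0^1 integral_0^1 (4*x) dx dy = 2.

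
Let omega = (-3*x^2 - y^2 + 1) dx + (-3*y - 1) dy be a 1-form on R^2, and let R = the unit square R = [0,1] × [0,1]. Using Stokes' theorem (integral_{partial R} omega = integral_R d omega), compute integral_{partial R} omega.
integral_(partial R) omega = 1

Stokes: integral_partial_R omega = integral_R d omega with d omega = (∂Q/∂x - ∂P/∂y) dx ∧ dy.
  ∂Q/∂x = 0
  ∂P/∂y = -2*y
  integrand = ∂Q/∂x - ∂P/∂y = 2*y.
Integrating over R: integral_0^1 integral_0^1 (2*y) dx dy = 1.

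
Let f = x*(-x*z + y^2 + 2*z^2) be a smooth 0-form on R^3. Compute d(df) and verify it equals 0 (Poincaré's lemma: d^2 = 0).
d(df) = 0

Step 1: df = sum_i (∂f/∂x_i) dx_i = (-2*x*z + y^2 + 2*z^2) dx + (2*x*y) dy + (x*(-x + 4*z)) dz.
Step 2: Apply d again. Using the 1-form formula, the coefficient of dx ∧ dy in d(df) is ∂^2 f/∂x ∂y - ∂^2 f/∂y ∂x = (2*y) - (2*y) = 0 (equality of mixed partials for smooth f).
Similarly for dx ∧ dz and dy ∧ dz — all coefficients vanish. So d(df) = 0.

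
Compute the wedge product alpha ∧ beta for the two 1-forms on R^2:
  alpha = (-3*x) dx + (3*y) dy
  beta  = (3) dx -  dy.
alpha ∧ beta = (3*x - 9*y) dx ∧ dy

Distribute the wedge, using dx_i ∧ dx_j = -dx_j ∧ dx_i and dx_i ∧ dx_i = 0. For each pair (i, j) with i < j, the coefficient of dx_i ∧ dx_j in alpha ∧ beta is (alpha_i * beta_j - alpha_j * beta_i). Collecting: alpha ∧ beta = (3*x - 9*y) dx ∧ dy.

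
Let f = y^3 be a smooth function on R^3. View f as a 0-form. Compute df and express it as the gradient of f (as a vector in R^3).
df = (0) dx + (3*y^2) dy + (0) dz; grad f = (0, 3*y^2, 0)

For a 0-form f, d f = (∂f/∂x) dx + (∂f/∂y) dy + (∂f/∂z) dz. The components of the vector representation are exactly the entries of grad f in Cartesian coordinates:
  ∂f/∂x = 0
  ∂f/∂y = 3*y^2
  ∂f/∂z = 0.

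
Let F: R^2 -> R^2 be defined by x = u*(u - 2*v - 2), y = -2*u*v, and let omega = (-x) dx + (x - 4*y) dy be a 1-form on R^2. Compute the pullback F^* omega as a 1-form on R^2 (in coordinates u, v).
F^* omega = (2*u*(-u^2 + 2*u*v + 3*u - 8*v^2 - 2*v - 2)) du + (-16*u^2*v) dv

Using F^*(f dg) = (f ∘ F) d(g ∘ F), substitute each coordinate x_i by F_i(u, v) in f_i, and replace dx_i by d F_i = (∂F_i/∂u) du + (∂F_i/∂v) dv.
  For the x component: f_1(F) = u*(-u + 2*v + 2); d F_1 = (2*u - 2*v - 2) du + (-2*u) dv
  For the y component: f_2(F) = u*(u + 6*v - 2); d F_2 = (-2*v) du + (-2*u) dv
Combining and collecting du, dv coefficients:
  coeff of du: 2*u*(-u^2 + 2*u*v + 3*u - 8*v^2 - 2*v - 2)
  coeff of dv: -16*u^2*v
F^* omega = (2*u*(-u^2 + 2*u*v + 3*u - 8*v^2 - 2*v - 2)) du + (-16*u^2*v) dv.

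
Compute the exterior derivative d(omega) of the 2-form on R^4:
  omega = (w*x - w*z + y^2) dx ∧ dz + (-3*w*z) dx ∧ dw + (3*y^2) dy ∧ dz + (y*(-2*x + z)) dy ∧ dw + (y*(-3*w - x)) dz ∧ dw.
d(omega) = (-2*y) dx ∧ dy ∧ dz + (3*w + x - y - z) dx ∧ dz ∧ dw + (-2*y) dx ∧ dy ∧ dw + (-3*w - x - y) dy ∧ dz ∧ dw

For a 2-form omega = sum_{i<j} g_{ij} dx_i ∧ dx_j, the exterior derivative is
  d(omega) = sum_{i<j} d(g_{ij}) ∧ dx_i ∧ dx_j = sum_{i<j, k} (∂g_{ij}/∂x_k) dx_k ∧ dx_i ∧ dx_j.
Expand each term, using dx_k ∧ dx_i ∧ dx_j = sgn(permutation) dx_{(a)} ∧ dx_{(b)} ∧ dx_{(c)} with (a < b < c) sorted:
  d(w*x - w*z + y^2) includes (∂/∂y)(w*x - w*z + y^2) dy = (2*y) dy, which multiplied by dx ∧ dz gives (-2*y) dx ∧ dy ∧ dz
  d(w*x - w*z + y^2) includes (∂/∂w)(w*x - w*z + y^2) dw = (x - z) dw, which multiplied by dx ∧ dz gives (x - z) dx ∧ dz ∧ dw
  d(-3*w*z) includes (∂/∂z)(-3*w*z) dz = (-3*w) dz, which multiplied by dx ∧ dw gives (3*w) dx ∧ dz ∧ dw
  d(y*(-2*x + z)) includes (∂/∂x)(y*(-2*x + z)) dx = (-2*y) dx, which multiplied by dy ∧ dw gives (-2*y) dx ∧ dy ∧ dw
  d(y*(-2*x + z)) includes (∂/∂z)(y*(-2*x + z)) dz = (y) dz, which multiplied by dy ∧ dw gives (-y) dy ∧ dz ∧ dw
  d(y*(-3*w - x)) includes (∂/∂x)(y*(-3*w - x)) dx = (-y) dx, which multiplied by dz ∧ dw gives (-y) dx ∧ dz ∧ dw
  d(y*(-3*w - x)) includes (∂/∂y)(y*(-3*w - x)) dy = (-3*w - x) dy, which multiplied by dz ∧ dw gives (-3*w - x) dy ∧ dz ∧ dw
Collecting like 3-forms: d(omega) = (-2*y) dx ∧ dy ∧ dz + (3*w + x - y - z) dx ∧ dz ∧ dw + (-2*y) dx ∧ dy ∧ dw + (-3*w - x - y) dy ∧ dz ∧ dw.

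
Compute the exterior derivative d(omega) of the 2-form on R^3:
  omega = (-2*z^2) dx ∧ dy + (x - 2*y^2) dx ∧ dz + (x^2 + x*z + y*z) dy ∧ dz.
d(omega) = (2*x + 4*y - 3*z) dx ∧ dy ∧ dz

For a 2-form omega = sum_{i<j} g_{ij} dx_i ∧ dx_j, the exterior derivative is
  d(omega) = sum_{i<j} d(g_{ij}) ∧ dx_i ∧ dx_j = sum_{i<j, k} (∂g_{ij}/∂x_k) dx_k ∧ dx_i ∧ dx_j.
Expand each term, using dx_k ∧ dx_i ∧ dx_j = sgn(permutation) dx_{(a)} ∧ dx_{(b)} ∧ dx_{(c)} with (a < b < c) sorted:
  d(-2*z^2) includes (∂/∂z)(-2*z^2) dz = (-4*z) dz, which multiplied by dx ∧ dy gives (-4*z) dx ∧ dy ∧ dz
  d(x - 2*y^2) includes (∂/∂y)(x - 2*y^2) dy = (-4*y) dy, which multiplied by dx ∧ dz gives (4*y) dx ∧ dy ∧ dz
  d(x^2 + x*z + y*z) includes (∂/∂x)(x^2 + x*z + y*z) dx = (2*x + z) dx, which multiplied by dy ∧ dz gives (2*x + z) dx ∧ dy ∧ dz
Collecting like 3-forms: d(omega) = (2*x + 4*y - 3*z) dx ∧ dy ∧ dz.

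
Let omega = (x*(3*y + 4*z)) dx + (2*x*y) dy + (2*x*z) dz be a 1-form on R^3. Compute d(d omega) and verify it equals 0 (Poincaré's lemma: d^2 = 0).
d(d omega) = 0

Step 1: d omega = sum_{i<j} (∂f_j/∂x_i - ∂f_i/∂x_j) dx_i ∧ dx_j:
  coeff of dx ∧ dy: -3*x + 2*y
  coeff of dx ∧ dz: -4*x + 2*z
  coeff of dy ∧ dz: 0
Step 2: Apply d again to each 2-form coefficient. The only possible 3-form in R^3 is dx ∧ dy ∧ dz, with coefficient
  ∂(coeff of dy∧dz)/∂x - ∂(coeff of dx∧dz)/∂y + ∂(coeff of dx∧dy)/∂z
  = ∂/∂x (0) - ∂/∂y (-4*x + 2*z) + ∂/∂z (-3*x + 2*y).
Each of these terms simplifies to sums of mixed partials that cancel in pairs. The result is 0 (by equality of mixed partials for smooth functions — Schwarz / Clairaut).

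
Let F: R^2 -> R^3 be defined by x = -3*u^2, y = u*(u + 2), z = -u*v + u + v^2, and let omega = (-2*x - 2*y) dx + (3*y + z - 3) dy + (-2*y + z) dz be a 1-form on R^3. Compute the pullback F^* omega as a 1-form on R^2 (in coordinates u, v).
F^* omega = (-18*u^3 + 42*u^2 + 3*u*v^2 + 5*u - v^3 + 3*v^2 - 6) du + (2*u^3 - 3*u^2*v + 3*u^2 - 3*u*v^2 - 6*u*v + 2*v^3) dv

Using F^*(f dg) = (f ∘ F) d(g ∘ F), substitute each coordinate x_i by F_i(u, v) in f_i, and replace dx_i by d F_i = (∂F_i/∂u) du + (∂F_i/∂v) dv.
  For the x component: f_1(F) = 4*u*(u - 1); d F_1 = (-6*u) du + (0) dv
  For the y component: f_2(F) = 3*u^2 - u*v + 7*u + v^2 - 3; d F_2 = (2*u + 2) du + (0) dv
  For the z component: f_3(F) = -2*u^2 - u*v - 3*u + v^2; d F_3 = (1 - v) du + (-u + 2*v) dv
Combining and collecting du, dv coefficients:
  coeff of du: -18*u^3 + 42*u^2 + 3*u*v^2 + 5*u - v^3 + 3*v^2 - 6
  coeff of dv: 2*u^3 - 3*u^2*v + 3*u^2 - 3*u*v^2 - 6*u*v + 2*v^3
F^* omega = (-18*u^3 + 42*u^2 + 3*u*v^2 + 5*u - v^3 + 3*v^2 - 6) du + (2*u^3 - 3*u^2*v + 3*u^2 - 3*u*v^2 - 6*u*v + 2*v^3) dv.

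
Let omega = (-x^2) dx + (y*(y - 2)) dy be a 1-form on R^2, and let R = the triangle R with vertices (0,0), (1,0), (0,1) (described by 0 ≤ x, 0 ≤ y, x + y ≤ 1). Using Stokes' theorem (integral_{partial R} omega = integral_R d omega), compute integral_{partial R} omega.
integral_(partial R) omega = 0

Stokes: integral_partial_R omega = integral_R d omega with d omega = (∂Q/∂x - ∂P/∂y) dx ∧ dy.
  ∂Q/∂x = 0
  ∂P/∂y = 0
  integrand = ∂Q/∂x - ∂P/∂y = 0.
Integrating over R: integral_0^1 integral_0^{1-x} (0) dy dx = 0.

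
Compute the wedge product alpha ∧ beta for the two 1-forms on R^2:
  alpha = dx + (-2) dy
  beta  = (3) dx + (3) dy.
alpha ∧ beta = (9) dx ∧ dy

Distribute the wedge, using dx_i ∧ dx_j = -dx_j ∧ dx_i and dx_i ∧ dx_i = 0. For each pair (i, j) with i < j, the coefficient of dx_i ∧ dx_j in alpha ∧ beta is (alpha_i * beta_j - alpha_j * beta_i). Collecting: alpha ∧ beta = (9) dx ∧ dy.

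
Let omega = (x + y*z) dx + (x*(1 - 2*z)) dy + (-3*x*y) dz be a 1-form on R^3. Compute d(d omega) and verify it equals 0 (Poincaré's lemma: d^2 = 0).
d(d omega) = 0

Step 1: d omega = sum_{i<j} (∂f_j/∂x_i - ∂f_i/∂x_j) dx_i ∧ dx_j:
  coeff of dx ∧ dy: 1 - 3*z
  coeff of dx ∧ dz: -4*y
  coeff of dy ∧ dz: -x
Step 2: Apply d again to each 2-form coefficient. The only possible 3-form in R^3 is dx ∧ dy ∧ dz, with coefficient
  ∂(coeff of dy∧dz)/∂x - ∂(coeff of dx∧dz)/∂y + ∂(coeff of dx∧dy)/∂z
  = ∂/∂x (-x) - ∂/∂y (-4*y) + ∂/∂z (1 - 3*z).
Each of these terms simplifies to sums of mixed partials that cancel in pairs. The result is 0 (by equality of mixed partials for smooth functions — Schwarz / Clairaut).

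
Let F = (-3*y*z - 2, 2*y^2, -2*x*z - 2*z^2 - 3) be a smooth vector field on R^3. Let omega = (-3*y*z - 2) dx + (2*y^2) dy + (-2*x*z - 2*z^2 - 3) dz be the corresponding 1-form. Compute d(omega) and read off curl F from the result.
d(omega) = (0) dy ∧ dz + (-3*y + 2*z) dz ∧ dx + (3*z) dx ∧ dy; curl F = (0, -3*y + 2*z, 3*z)

d omega = sum_{i<j} (∂f_j/∂x_i - ∂f_i/∂x_j) dx_i ∧ dx_j. Under the identification (dy ∧ dz, dz ∧ dx, dx ∧ dy) ↔ (e_x, e_y, e_z), the coefficients are exactly the components of curl F. Compute:
  ∂R/∂y - ∂Q/∂z = (0) - (0) = 0
  ∂P/∂z - ∂R/∂x = (-3*y) - (-2*z) = -3*y + 2*z
  ∂Q/∂x - ∂P/∂y = (0) - (-3*z) = 3*z.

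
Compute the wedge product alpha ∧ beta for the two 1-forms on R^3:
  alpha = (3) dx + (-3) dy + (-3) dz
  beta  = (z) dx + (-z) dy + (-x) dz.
alpha ∧ beta = (-3*x + 3*z) dx ∧ dz + (3*x - 3*z) dy ∧ dz

Distribute the wedge, using dx_i ∧ dx_j = -dx_j ∧ dx_i and dx_i ∧ dx_i = 0. For each pair (i, j) with i < j, the coefficient of dx_i ∧ dx_j in alpha ∧ beta is (alpha_i * beta_j - alpha_j * beta_i). Collecting: alpha ∧ beta = (-3*x + 3*z) dx ∧ dz + (3*x - 3*z) dy ∧ dz.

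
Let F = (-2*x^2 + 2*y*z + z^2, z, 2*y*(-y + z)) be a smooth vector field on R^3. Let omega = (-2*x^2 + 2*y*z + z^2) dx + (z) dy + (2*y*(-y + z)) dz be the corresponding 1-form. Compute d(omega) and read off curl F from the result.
d(omega) = (-4*y + 2*z - 1) dy ∧ dz + (2*y + 2*z) dz ∧ dx + (-2*z) dx ∧ dy; curl F = (-4*y + 2*z - 1, 2*y + 2*z, -2*z)

d omega = sum_{i<j} (∂f_j/∂x_i - ∂f_i/∂x_j) dx_i ∧ dx_j. Under the identification (dy ∧ dz, dz ∧ dx, dx ∧ dy) ↔ (e_x, e_y, e_z), the coefficients are exactly the components of curl F. Compute:
  ∂R/∂y - ∂Q/∂z = (-4*y + 2*z) - (1) = -4*y + 2*z - 1
  ∂P/∂z - ∂R/∂x = (2*y + 2*z) - (0) = 2*y + 2*z
  ∂Q/∂x - ∂P/∂y = (0) - (2*z) = -2*z.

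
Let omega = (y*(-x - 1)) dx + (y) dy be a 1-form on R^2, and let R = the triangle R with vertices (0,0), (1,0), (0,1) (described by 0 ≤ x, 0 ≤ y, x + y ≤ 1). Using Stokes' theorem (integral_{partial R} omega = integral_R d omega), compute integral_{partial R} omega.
integral_(partial R) omega = 2/3

Stokes: integral_partial_R omega = integral_R d omega with d omega = (∂Q/∂x - ∂P/∂y) dx ∧ dy.
  ∂Q/∂x = 0
  ∂P/∂y = -x - 1
  integrand = ∂Q/∂x - ∂P/∂y = x + 1.
Integrating over R: integral_0^1 integral_0^{1-x} (x + 1) dy dx = 2/3.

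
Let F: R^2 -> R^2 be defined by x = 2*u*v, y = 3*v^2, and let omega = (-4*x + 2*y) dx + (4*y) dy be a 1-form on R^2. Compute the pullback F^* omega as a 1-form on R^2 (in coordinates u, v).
F^* omega = (v^2*(-16*u + 12*v)) du + (4*v*(-4*u^2 + 3*u*v + 18*v^2)) dv

Using F^*(f dg) = (f ∘ F) d(g ∘ F), substitute each coordinate x_i by F_i(u, v) in f_i, and replace dx_i by d F_i = (∂F_i/∂u) du + (∂F_i/∂v) dv.
  For the x component: f_1(F) = 2*v*(-4*u + 3*v); d F_1 = (2*v) du + (2*u) dv
  For the y component: f_2(F) = 12*v^2; d F_2 = (0) du + (6*v) dv
Combining and collecting du, dv coefficients:
  coeff of du: v^2*(-16*u + 12*v)
  coeff of dv: 4*v*(-4*u^2 + 3*u*v + 18*v^2)
F^* omega = (v^2*(-16*u + 12*v)) du + (4*v*(-4*u^2 + 3*u*v + 18*v^2)) dv.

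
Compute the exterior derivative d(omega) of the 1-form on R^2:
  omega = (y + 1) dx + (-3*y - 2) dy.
d(omega) = (-1) dx ∧ dy

For a 1-form omega = sum_i f_i dx_i, the exterior derivative is
  d(omega) = sum_{i < j} (∂f_j/∂x_i - ∂f_i/∂x_j) dx_i ∧ dx_j.
  coefficient of dx ∧ dy: ∂f_2/∂x - ∂f_1/∂y = ∂(-3*y - 2)/∂x - ∂(y + 1)/∂y = -1
Assembling: d(omega) = (-1) dx ∧ dy.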